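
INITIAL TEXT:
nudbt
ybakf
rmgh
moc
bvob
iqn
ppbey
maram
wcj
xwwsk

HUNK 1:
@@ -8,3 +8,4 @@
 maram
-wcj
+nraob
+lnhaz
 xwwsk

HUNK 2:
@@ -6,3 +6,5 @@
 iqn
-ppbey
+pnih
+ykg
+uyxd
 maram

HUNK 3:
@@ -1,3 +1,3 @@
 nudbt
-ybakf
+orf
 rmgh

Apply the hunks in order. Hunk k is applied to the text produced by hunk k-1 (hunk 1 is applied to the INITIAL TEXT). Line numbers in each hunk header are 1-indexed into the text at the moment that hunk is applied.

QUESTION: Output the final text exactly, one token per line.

Hunk 1: at line 8 remove [wcj] add [nraob,lnhaz] -> 11 lines: nudbt ybakf rmgh moc bvob iqn ppbey maram nraob lnhaz xwwsk
Hunk 2: at line 6 remove [ppbey] add [pnih,ykg,uyxd] -> 13 lines: nudbt ybakf rmgh moc bvob iqn pnih ykg uyxd maram nraob lnhaz xwwsk
Hunk 3: at line 1 remove [ybakf] add [orf] -> 13 lines: nudbt orf rmgh moc bvob iqn pnih ykg uyxd maram nraob lnhaz xwwsk

Answer: nudbt
orf
rmgh
moc
bvob
iqn
pnih
ykg
uyxd
maram
nraob
lnhaz
xwwsk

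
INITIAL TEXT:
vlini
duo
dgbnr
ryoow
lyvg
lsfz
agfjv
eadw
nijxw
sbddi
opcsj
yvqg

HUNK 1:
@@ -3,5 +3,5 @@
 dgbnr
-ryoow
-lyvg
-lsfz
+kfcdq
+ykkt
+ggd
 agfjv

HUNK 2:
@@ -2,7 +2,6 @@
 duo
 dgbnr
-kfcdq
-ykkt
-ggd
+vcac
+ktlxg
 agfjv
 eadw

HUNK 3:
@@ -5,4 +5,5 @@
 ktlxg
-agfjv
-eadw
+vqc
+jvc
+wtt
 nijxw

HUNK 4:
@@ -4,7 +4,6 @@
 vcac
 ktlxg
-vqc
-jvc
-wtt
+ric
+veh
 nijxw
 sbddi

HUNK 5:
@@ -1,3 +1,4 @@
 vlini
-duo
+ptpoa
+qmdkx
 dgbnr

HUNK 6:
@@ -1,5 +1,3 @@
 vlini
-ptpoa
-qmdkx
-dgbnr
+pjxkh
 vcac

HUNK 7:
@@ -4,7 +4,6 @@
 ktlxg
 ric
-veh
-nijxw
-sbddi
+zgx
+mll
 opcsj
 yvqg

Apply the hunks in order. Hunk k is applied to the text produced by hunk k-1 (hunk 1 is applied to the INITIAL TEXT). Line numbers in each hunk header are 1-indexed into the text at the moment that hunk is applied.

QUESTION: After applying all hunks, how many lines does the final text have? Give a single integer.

Hunk 1: at line 3 remove [ryoow,lyvg,lsfz] add [kfcdq,ykkt,ggd] -> 12 lines: vlini duo dgbnr kfcdq ykkt ggd agfjv eadw nijxw sbddi opcsj yvqg
Hunk 2: at line 2 remove [kfcdq,ykkt,ggd] add [vcac,ktlxg] -> 11 lines: vlini duo dgbnr vcac ktlxg agfjv eadw nijxw sbddi opcsj yvqg
Hunk 3: at line 5 remove [agfjv,eadw] add [vqc,jvc,wtt] -> 12 lines: vlini duo dgbnr vcac ktlxg vqc jvc wtt nijxw sbddi opcsj yvqg
Hunk 4: at line 4 remove [vqc,jvc,wtt] add [ric,veh] -> 11 lines: vlini duo dgbnr vcac ktlxg ric veh nijxw sbddi opcsj yvqg
Hunk 5: at line 1 remove [duo] add [ptpoa,qmdkx] -> 12 lines: vlini ptpoa qmdkx dgbnr vcac ktlxg ric veh nijxw sbddi opcsj yvqg
Hunk 6: at line 1 remove [ptpoa,qmdkx,dgbnr] add [pjxkh] -> 10 lines: vlini pjxkh vcac ktlxg ric veh nijxw sbddi opcsj yvqg
Hunk 7: at line 4 remove [veh,nijxw,sbddi] add [zgx,mll] -> 9 lines: vlini pjxkh vcac ktlxg ric zgx mll opcsj yvqg
Final line count: 9

Answer: 9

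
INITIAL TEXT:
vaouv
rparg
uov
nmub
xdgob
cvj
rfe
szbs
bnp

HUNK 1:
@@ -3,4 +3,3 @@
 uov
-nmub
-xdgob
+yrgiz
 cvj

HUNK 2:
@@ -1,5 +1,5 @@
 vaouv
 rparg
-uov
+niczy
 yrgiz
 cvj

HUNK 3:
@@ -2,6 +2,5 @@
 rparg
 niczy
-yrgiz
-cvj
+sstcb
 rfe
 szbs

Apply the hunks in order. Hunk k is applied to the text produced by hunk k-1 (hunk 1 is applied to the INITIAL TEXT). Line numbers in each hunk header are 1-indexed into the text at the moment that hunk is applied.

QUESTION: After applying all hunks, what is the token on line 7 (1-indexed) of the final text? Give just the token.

Hunk 1: at line 3 remove [nmub,xdgob] add [yrgiz] -> 8 lines: vaouv rparg uov yrgiz cvj rfe szbs bnp
Hunk 2: at line 1 remove [uov] add [niczy] -> 8 lines: vaouv rparg niczy yrgiz cvj rfe szbs bnp
Hunk 3: at line 2 remove [yrgiz,cvj] add [sstcb] -> 7 lines: vaouv rparg niczy sstcb rfe szbs bnp
Final line 7: bnp

Answer: bnp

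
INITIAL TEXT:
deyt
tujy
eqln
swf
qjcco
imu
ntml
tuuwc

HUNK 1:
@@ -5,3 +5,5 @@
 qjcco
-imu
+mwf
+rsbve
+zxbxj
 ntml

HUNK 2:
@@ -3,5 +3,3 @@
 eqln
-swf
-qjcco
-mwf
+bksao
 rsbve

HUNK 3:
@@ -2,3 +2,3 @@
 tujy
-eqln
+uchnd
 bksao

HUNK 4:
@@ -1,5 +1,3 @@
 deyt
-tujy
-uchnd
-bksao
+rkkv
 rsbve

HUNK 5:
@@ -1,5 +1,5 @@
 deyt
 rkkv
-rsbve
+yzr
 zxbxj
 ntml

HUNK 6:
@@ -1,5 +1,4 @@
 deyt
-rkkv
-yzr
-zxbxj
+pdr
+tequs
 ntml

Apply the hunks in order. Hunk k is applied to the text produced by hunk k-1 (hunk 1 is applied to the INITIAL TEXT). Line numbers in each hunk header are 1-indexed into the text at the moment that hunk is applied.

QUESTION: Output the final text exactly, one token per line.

Hunk 1: at line 5 remove [imu] add [mwf,rsbve,zxbxj] -> 10 lines: deyt tujy eqln swf qjcco mwf rsbve zxbxj ntml tuuwc
Hunk 2: at line 3 remove [swf,qjcco,mwf] add [bksao] -> 8 lines: deyt tujy eqln bksao rsbve zxbxj ntml tuuwc
Hunk 3: at line 2 remove [eqln] add [uchnd] -> 8 lines: deyt tujy uchnd bksao rsbve zxbxj ntml tuuwc
Hunk 4: at line 1 remove [tujy,uchnd,bksao] add [rkkv] -> 6 lines: deyt rkkv rsbve zxbxj ntml tuuwc
Hunk 5: at line 1 remove [rsbve] add [yzr] -> 6 lines: deyt rkkv yzr zxbxj ntml tuuwc
Hunk 6: at line 1 remove [rkkv,yzr,zxbxj] add [pdr,tequs] -> 5 lines: deyt pdr tequs ntml tuuwc

Answer: deyt
pdr
tequs
ntml
tuuwc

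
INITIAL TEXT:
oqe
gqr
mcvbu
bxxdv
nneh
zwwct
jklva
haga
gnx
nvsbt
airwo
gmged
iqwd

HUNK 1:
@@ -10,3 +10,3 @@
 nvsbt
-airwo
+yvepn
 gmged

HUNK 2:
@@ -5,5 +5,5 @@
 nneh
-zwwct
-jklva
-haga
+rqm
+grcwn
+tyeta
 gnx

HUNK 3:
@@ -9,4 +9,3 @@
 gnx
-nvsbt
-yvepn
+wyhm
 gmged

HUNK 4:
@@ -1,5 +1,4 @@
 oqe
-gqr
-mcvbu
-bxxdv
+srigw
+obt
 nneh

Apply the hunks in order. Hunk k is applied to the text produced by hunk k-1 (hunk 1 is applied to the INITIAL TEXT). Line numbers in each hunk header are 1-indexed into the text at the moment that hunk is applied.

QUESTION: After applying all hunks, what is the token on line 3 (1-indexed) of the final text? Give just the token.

Hunk 1: at line 10 remove [airwo] add [yvepn] -> 13 lines: oqe gqr mcvbu bxxdv nneh zwwct jklva haga gnx nvsbt yvepn gmged iqwd
Hunk 2: at line 5 remove [zwwct,jklva,haga] add [rqm,grcwn,tyeta] -> 13 lines: oqe gqr mcvbu bxxdv nneh rqm grcwn tyeta gnx nvsbt yvepn gmged iqwd
Hunk 3: at line 9 remove [nvsbt,yvepn] add [wyhm] -> 12 lines: oqe gqr mcvbu bxxdv nneh rqm grcwn tyeta gnx wyhm gmged iqwd
Hunk 4: at line 1 remove [gqr,mcvbu,bxxdv] add [srigw,obt] -> 11 lines: oqe srigw obt nneh rqm grcwn tyeta gnx wyhm gmged iqwd
Final line 3: obt

Answer: obt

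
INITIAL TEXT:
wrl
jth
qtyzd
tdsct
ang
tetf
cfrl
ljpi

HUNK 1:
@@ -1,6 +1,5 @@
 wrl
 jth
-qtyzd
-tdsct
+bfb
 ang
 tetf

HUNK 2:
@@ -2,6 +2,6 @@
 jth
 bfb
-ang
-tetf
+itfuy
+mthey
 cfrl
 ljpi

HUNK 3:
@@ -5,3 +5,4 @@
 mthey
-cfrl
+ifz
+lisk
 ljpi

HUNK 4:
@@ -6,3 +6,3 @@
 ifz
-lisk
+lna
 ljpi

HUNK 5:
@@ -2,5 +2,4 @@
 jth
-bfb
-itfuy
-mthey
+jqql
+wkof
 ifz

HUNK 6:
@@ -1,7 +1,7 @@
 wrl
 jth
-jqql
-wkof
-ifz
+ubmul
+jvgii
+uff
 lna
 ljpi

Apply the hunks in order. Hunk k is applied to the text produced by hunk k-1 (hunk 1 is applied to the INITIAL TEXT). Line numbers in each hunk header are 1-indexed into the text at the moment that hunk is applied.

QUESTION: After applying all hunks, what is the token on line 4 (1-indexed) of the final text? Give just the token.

Answer: jvgii

Derivation:
Hunk 1: at line 1 remove [qtyzd,tdsct] add [bfb] -> 7 lines: wrl jth bfb ang tetf cfrl ljpi
Hunk 2: at line 2 remove [ang,tetf] add [itfuy,mthey] -> 7 lines: wrl jth bfb itfuy mthey cfrl ljpi
Hunk 3: at line 5 remove [cfrl] add [ifz,lisk] -> 8 lines: wrl jth bfb itfuy mthey ifz lisk ljpi
Hunk 4: at line 6 remove [lisk] add [lna] -> 8 lines: wrl jth bfb itfuy mthey ifz lna ljpi
Hunk 5: at line 2 remove [bfb,itfuy,mthey] add [jqql,wkof] -> 7 lines: wrl jth jqql wkof ifz lna ljpi
Hunk 6: at line 1 remove [jqql,wkof,ifz] add [ubmul,jvgii,uff] -> 7 lines: wrl jth ubmul jvgii uff lna ljpi
Final line 4: jvgii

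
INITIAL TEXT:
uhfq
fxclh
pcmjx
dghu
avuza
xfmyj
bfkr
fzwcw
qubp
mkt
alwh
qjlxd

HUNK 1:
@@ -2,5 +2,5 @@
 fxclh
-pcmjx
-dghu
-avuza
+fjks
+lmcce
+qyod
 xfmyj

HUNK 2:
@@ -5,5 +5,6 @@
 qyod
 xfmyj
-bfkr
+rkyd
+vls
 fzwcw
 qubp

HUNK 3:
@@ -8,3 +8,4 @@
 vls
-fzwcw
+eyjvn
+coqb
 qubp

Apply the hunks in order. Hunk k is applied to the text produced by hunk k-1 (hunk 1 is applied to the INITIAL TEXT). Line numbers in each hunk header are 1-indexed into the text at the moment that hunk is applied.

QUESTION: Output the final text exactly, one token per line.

Answer: uhfq
fxclh
fjks
lmcce
qyod
xfmyj
rkyd
vls
eyjvn
coqb
qubp
mkt
alwh
qjlxd

Derivation:
Hunk 1: at line 2 remove [pcmjx,dghu,avuza] add [fjks,lmcce,qyod] -> 12 lines: uhfq fxclh fjks lmcce qyod xfmyj bfkr fzwcw qubp mkt alwh qjlxd
Hunk 2: at line 5 remove [bfkr] add [rkyd,vls] -> 13 lines: uhfq fxclh fjks lmcce qyod xfmyj rkyd vls fzwcw qubp mkt alwh qjlxd
Hunk 3: at line 8 remove [fzwcw] add [eyjvn,coqb] -> 14 lines: uhfq fxclh fjks lmcce qyod xfmyj rkyd vls eyjvn coqb qubp mkt alwh qjlxd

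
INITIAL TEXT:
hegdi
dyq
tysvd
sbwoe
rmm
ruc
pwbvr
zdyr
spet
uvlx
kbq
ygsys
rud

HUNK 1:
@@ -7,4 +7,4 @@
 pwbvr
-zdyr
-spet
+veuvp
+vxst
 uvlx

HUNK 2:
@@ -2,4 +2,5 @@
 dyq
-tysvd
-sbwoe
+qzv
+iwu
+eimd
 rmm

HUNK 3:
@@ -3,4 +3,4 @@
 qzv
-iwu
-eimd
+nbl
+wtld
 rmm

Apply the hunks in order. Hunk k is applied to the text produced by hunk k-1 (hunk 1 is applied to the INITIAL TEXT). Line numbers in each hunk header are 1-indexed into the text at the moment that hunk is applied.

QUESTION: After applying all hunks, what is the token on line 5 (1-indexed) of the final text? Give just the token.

Hunk 1: at line 7 remove [zdyr,spet] add [veuvp,vxst] -> 13 lines: hegdi dyq tysvd sbwoe rmm ruc pwbvr veuvp vxst uvlx kbq ygsys rud
Hunk 2: at line 2 remove [tysvd,sbwoe] add [qzv,iwu,eimd] -> 14 lines: hegdi dyq qzv iwu eimd rmm ruc pwbvr veuvp vxst uvlx kbq ygsys rud
Hunk 3: at line 3 remove [iwu,eimd] add [nbl,wtld] -> 14 lines: hegdi dyq qzv nbl wtld rmm ruc pwbvr veuvp vxst uvlx kbq ygsys rud
Final line 5: wtld

Answer: wtld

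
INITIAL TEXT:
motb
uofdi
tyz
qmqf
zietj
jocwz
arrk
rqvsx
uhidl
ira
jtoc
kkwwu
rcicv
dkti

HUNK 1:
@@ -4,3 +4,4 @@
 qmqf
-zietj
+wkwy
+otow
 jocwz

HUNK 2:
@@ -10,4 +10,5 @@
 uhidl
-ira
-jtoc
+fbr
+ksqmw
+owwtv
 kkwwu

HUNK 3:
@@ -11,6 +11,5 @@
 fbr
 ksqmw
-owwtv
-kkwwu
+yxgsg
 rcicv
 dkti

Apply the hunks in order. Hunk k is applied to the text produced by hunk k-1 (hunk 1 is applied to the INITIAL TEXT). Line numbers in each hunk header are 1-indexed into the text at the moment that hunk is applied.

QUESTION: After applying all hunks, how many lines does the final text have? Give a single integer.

Hunk 1: at line 4 remove [zietj] add [wkwy,otow] -> 15 lines: motb uofdi tyz qmqf wkwy otow jocwz arrk rqvsx uhidl ira jtoc kkwwu rcicv dkti
Hunk 2: at line 10 remove [ira,jtoc] add [fbr,ksqmw,owwtv] -> 16 lines: motb uofdi tyz qmqf wkwy otow jocwz arrk rqvsx uhidl fbr ksqmw owwtv kkwwu rcicv dkti
Hunk 3: at line 11 remove [owwtv,kkwwu] add [yxgsg] -> 15 lines: motb uofdi tyz qmqf wkwy otow jocwz arrk rqvsx uhidl fbr ksqmw yxgsg rcicv dkti
Final line count: 15

Answer: 15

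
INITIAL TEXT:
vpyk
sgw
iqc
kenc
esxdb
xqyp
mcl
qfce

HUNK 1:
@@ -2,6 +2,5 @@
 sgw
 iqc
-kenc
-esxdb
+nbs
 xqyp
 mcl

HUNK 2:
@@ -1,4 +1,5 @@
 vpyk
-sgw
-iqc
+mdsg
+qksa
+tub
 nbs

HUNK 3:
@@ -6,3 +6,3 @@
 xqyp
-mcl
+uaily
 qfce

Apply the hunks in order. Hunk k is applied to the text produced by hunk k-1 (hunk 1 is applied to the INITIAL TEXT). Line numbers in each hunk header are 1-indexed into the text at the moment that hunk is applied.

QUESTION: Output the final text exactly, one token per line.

Answer: vpyk
mdsg
qksa
tub
nbs
xqyp
uaily
qfce

Derivation:
Hunk 1: at line 2 remove [kenc,esxdb] add [nbs] -> 7 lines: vpyk sgw iqc nbs xqyp mcl qfce
Hunk 2: at line 1 remove [sgw,iqc] add [mdsg,qksa,tub] -> 8 lines: vpyk mdsg qksa tub nbs xqyp mcl qfce
Hunk 3: at line 6 remove [mcl] add [uaily] -> 8 lines: vpyk mdsg qksa tub nbs xqyp uaily qfce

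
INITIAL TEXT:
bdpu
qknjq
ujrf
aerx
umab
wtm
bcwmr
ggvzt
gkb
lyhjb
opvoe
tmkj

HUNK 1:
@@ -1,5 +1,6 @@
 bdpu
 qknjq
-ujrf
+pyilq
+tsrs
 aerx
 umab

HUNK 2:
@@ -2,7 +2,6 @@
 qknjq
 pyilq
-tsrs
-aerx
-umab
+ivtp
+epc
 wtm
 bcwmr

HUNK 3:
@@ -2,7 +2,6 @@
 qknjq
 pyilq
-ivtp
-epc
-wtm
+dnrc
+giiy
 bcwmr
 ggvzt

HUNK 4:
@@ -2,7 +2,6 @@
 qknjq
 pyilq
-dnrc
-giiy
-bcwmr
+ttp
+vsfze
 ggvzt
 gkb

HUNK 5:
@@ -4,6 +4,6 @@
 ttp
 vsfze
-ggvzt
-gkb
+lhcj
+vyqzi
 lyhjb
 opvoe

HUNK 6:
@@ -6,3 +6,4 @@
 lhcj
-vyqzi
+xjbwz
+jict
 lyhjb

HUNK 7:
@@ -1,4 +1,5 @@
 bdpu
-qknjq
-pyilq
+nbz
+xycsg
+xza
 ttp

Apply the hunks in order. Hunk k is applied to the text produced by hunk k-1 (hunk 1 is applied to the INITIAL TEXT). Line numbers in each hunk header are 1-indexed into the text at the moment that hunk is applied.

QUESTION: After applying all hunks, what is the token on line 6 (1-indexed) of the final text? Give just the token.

Hunk 1: at line 1 remove [ujrf] add [pyilq,tsrs] -> 13 lines: bdpu qknjq pyilq tsrs aerx umab wtm bcwmr ggvzt gkb lyhjb opvoe tmkj
Hunk 2: at line 2 remove [tsrs,aerx,umab] add [ivtp,epc] -> 12 lines: bdpu qknjq pyilq ivtp epc wtm bcwmr ggvzt gkb lyhjb opvoe tmkj
Hunk 3: at line 2 remove [ivtp,epc,wtm] add [dnrc,giiy] -> 11 lines: bdpu qknjq pyilq dnrc giiy bcwmr ggvzt gkb lyhjb opvoe tmkj
Hunk 4: at line 2 remove [dnrc,giiy,bcwmr] add [ttp,vsfze] -> 10 lines: bdpu qknjq pyilq ttp vsfze ggvzt gkb lyhjb opvoe tmkj
Hunk 5: at line 4 remove [ggvzt,gkb] add [lhcj,vyqzi] -> 10 lines: bdpu qknjq pyilq ttp vsfze lhcj vyqzi lyhjb opvoe tmkj
Hunk 6: at line 6 remove [vyqzi] add [xjbwz,jict] -> 11 lines: bdpu qknjq pyilq ttp vsfze lhcj xjbwz jict lyhjb opvoe tmkj
Hunk 7: at line 1 remove [qknjq,pyilq] add [nbz,xycsg,xza] -> 12 lines: bdpu nbz xycsg xza ttp vsfze lhcj xjbwz jict lyhjb opvoe tmkj
Final line 6: vsfze

Answer: vsfze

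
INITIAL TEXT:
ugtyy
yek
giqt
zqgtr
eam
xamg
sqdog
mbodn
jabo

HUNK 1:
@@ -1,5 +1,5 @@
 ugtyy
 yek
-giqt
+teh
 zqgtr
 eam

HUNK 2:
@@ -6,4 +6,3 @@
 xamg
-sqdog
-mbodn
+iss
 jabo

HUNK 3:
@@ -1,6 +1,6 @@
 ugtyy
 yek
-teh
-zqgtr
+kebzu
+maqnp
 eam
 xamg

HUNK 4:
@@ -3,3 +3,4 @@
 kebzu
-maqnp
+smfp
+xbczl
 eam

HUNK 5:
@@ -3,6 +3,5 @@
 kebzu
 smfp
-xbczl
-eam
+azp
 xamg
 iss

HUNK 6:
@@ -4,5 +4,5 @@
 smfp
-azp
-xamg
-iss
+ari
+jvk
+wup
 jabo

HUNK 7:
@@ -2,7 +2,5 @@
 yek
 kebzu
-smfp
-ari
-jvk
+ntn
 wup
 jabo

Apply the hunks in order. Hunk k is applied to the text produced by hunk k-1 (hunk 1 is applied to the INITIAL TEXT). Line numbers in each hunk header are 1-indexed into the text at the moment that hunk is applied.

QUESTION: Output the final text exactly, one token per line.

Answer: ugtyy
yek
kebzu
ntn
wup
jabo

Derivation:
Hunk 1: at line 1 remove [giqt] add [teh] -> 9 lines: ugtyy yek teh zqgtr eam xamg sqdog mbodn jabo
Hunk 2: at line 6 remove [sqdog,mbodn] add [iss] -> 8 lines: ugtyy yek teh zqgtr eam xamg iss jabo
Hunk 3: at line 1 remove [teh,zqgtr] add [kebzu,maqnp] -> 8 lines: ugtyy yek kebzu maqnp eam xamg iss jabo
Hunk 4: at line 3 remove [maqnp] add [smfp,xbczl] -> 9 lines: ugtyy yek kebzu smfp xbczl eam xamg iss jabo
Hunk 5: at line 3 remove [xbczl,eam] add [azp] -> 8 lines: ugtyy yek kebzu smfp azp xamg iss jabo
Hunk 6: at line 4 remove [azp,xamg,iss] add [ari,jvk,wup] -> 8 lines: ugtyy yek kebzu smfp ari jvk wup jabo
Hunk 7: at line 2 remove [smfp,ari,jvk] add [ntn] -> 6 lines: ugtyy yek kebzu ntn wup jabo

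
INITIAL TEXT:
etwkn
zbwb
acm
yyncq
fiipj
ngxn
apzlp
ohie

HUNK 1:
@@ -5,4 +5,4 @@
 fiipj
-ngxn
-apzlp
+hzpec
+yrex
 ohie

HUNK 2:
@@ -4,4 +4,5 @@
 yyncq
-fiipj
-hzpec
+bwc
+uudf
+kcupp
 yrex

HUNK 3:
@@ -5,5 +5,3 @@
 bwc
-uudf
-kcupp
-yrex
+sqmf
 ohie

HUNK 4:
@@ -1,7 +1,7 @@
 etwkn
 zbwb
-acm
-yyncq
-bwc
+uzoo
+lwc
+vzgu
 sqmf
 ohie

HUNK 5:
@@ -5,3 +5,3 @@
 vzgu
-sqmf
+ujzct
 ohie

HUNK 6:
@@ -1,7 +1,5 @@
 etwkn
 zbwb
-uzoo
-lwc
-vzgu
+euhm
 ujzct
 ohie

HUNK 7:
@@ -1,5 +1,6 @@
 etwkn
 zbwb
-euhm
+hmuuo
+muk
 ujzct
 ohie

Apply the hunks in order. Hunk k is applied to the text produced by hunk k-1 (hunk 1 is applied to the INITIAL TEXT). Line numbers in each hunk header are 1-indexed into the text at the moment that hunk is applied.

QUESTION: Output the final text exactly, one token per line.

Answer: etwkn
zbwb
hmuuo
muk
ujzct
ohie

Derivation:
Hunk 1: at line 5 remove [ngxn,apzlp] add [hzpec,yrex] -> 8 lines: etwkn zbwb acm yyncq fiipj hzpec yrex ohie
Hunk 2: at line 4 remove [fiipj,hzpec] add [bwc,uudf,kcupp] -> 9 lines: etwkn zbwb acm yyncq bwc uudf kcupp yrex ohie
Hunk 3: at line 5 remove [uudf,kcupp,yrex] add [sqmf] -> 7 lines: etwkn zbwb acm yyncq bwc sqmf ohie
Hunk 4: at line 1 remove [acm,yyncq,bwc] add [uzoo,lwc,vzgu] -> 7 lines: etwkn zbwb uzoo lwc vzgu sqmf ohie
Hunk 5: at line 5 remove [sqmf] add [ujzct] -> 7 lines: etwkn zbwb uzoo lwc vzgu ujzct ohie
Hunk 6: at line 1 remove [uzoo,lwc,vzgu] add [euhm] -> 5 lines: etwkn zbwb euhm ujzct ohie
Hunk 7: at line 1 remove [euhm] add [hmuuo,muk] -> 6 lines: etwkn zbwb hmuuo muk ujzct ohie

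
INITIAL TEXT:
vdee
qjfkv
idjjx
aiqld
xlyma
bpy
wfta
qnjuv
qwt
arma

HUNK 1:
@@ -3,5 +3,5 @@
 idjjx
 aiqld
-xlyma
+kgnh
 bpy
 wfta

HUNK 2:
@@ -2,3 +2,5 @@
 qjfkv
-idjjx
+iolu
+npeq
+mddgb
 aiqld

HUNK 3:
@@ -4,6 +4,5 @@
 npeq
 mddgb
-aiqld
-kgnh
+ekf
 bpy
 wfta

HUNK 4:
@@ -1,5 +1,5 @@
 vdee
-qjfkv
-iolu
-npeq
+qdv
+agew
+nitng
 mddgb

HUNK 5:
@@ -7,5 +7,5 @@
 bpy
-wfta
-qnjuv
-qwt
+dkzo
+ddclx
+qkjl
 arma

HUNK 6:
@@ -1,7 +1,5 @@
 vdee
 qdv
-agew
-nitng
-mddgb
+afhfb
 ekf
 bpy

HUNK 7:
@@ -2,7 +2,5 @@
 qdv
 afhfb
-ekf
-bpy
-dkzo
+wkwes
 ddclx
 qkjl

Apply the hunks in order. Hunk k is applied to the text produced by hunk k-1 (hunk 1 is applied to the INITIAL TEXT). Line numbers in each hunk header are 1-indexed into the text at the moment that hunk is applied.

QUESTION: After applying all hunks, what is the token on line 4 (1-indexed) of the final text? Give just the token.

Hunk 1: at line 3 remove [xlyma] add [kgnh] -> 10 lines: vdee qjfkv idjjx aiqld kgnh bpy wfta qnjuv qwt arma
Hunk 2: at line 2 remove [idjjx] add [iolu,npeq,mddgb] -> 12 lines: vdee qjfkv iolu npeq mddgb aiqld kgnh bpy wfta qnjuv qwt arma
Hunk 3: at line 4 remove [aiqld,kgnh] add [ekf] -> 11 lines: vdee qjfkv iolu npeq mddgb ekf bpy wfta qnjuv qwt arma
Hunk 4: at line 1 remove [qjfkv,iolu,npeq] add [qdv,agew,nitng] -> 11 lines: vdee qdv agew nitng mddgb ekf bpy wfta qnjuv qwt arma
Hunk 5: at line 7 remove [wfta,qnjuv,qwt] add [dkzo,ddclx,qkjl] -> 11 lines: vdee qdv agew nitng mddgb ekf bpy dkzo ddclx qkjl arma
Hunk 6: at line 1 remove [agew,nitng,mddgb] add [afhfb] -> 9 lines: vdee qdv afhfb ekf bpy dkzo ddclx qkjl arma
Hunk 7: at line 2 remove [ekf,bpy,dkzo] add [wkwes] -> 7 lines: vdee qdv afhfb wkwes ddclx qkjl arma
Final line 4: wkwes

Answer: wkwes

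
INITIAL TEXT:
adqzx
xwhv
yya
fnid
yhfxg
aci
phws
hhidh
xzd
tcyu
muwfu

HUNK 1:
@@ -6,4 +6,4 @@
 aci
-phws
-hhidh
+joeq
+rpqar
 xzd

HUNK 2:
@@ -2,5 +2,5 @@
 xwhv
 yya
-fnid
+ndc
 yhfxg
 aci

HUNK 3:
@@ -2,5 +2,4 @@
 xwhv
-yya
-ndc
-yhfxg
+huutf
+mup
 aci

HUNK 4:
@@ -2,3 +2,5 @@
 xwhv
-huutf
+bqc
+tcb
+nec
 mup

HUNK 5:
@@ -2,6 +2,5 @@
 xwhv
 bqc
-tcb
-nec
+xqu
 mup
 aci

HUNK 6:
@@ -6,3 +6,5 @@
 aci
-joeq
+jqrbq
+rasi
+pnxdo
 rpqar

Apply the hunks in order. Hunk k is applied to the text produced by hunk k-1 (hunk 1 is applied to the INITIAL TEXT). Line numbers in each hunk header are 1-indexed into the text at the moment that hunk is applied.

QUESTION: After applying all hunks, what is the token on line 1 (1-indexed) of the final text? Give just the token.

Answer: adqzx

Derivation:
Hunk 1: at line 6 remove [phws,hhidh] add [joeq,rpqar] -> 11 lines: adqzx xwhv yya fnid yhfxg aci joeq rpqar xzd tcyu muwfu
Hunk 2: at line 2 remove [fnid] add [ndc] -> 11 lines: adqzx xwhv yya ndc yhfxg aci joeq rpqar xzd tcyu muwfu
Hunk 3: at line 2 remove [yya,ndc,yhfxg] add [huutf,mup] -> 10 lines: adqzx xwhv huutf mup aci joeq rpqar xzd tcyu muwfu
Hunk 4: at line 2 remove [huutf] add [bqc,tcb,nec] -> 12 lines: adqzx xwhv bqc tcb nec mup aci joeq rpqar xzd tcyu muwfu
Hunk 5: at line 2 remove [tcb,nec] add [xqu] -> 11 lines: adqzx xwhv bqc xqu mup aci joeq rpqar xzd tcyu muwfu
Hunk 6: at line 6 remove [joeq] add [jqrbq,rasi,pnxdo] -> 13 lines: adqzx xwhv bqc xqu mup aci jqrbq rasi pnxdo rpqar xzd tcyu muwfu
Final line 1: adqzx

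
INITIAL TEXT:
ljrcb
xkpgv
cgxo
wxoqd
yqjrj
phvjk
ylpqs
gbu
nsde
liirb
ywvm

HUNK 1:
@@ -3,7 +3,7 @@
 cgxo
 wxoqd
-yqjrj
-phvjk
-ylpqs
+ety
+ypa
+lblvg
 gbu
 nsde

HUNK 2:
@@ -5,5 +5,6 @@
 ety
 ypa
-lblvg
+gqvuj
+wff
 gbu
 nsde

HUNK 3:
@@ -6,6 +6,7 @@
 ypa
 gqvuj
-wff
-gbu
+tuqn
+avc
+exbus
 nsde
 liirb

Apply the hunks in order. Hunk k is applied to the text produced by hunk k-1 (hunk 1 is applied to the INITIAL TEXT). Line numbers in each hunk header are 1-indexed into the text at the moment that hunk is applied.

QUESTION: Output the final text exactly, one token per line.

Answer: ljrcb
xkpgv
cgxo
wxoqd
ety
ypa
gqvuj
tuqn
avc
exbus
nsde
liirb
ywvm

Derivation:
Hunk 1: at line 3 remove [yqjrj,phvjk,ylpqs] add [ety,ypa,lblvg] -> 11 lines: ljrcb xkpgv cgxo wxoqd ety ypa lblvg gbu nsde liirb ywvm
Hunk 2: at line 5 remove [lblvg] add [gqvuj,wff] -> 12 lines: ljrcb xkpgv cgxo wxoqd ety ypa gqvuj wff gbu nsde liirb ywvm
Hunk 3: at line 6 remove [wff,gbu] add [tuqn,avc,exbus] -> 13 lines: ljrcb xkpgv cgxo wxoqd ety ypa gqvuj tuqn avc exbus nsde liirb ywvm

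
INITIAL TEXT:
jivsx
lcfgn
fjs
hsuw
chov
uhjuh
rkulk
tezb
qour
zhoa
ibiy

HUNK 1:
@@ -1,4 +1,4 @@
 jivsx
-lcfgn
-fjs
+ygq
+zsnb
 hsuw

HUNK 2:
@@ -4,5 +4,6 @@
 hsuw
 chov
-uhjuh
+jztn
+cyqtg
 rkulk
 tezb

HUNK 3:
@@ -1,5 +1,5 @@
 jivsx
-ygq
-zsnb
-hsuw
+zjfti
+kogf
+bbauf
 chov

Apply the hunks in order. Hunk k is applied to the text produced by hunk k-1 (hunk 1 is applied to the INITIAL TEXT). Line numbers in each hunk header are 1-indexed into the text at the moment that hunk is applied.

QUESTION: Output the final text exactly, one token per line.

Hunk 1: at line 1 remove [lcfgn,fjs] add [ygq,zsnb] -> 11 lines: jivsx ygq zsnb hsuw chov uhjuh rkulk tezb qour zhoa ibiy
Hunk 2: at line 4 remove [uhjuh] add [jztn,cyqtg] -> 12 lines: jivsx ygq zsnb hsuw chov jztn cyqtg rkulk tezb qour zhoa ibiy
Hunk 3: at line 1 remove [ygq,zsnb,hsuw] add [zjfti,kogf,bbauf] -> 12 lines: jivsx zjfti kogf bbauf chov jztn cyqtg rkulk tezb qour zhoa ibiy

Answer: jivsx
zjfti
kogf
bbauf
chov
jztn
cyqtg
rkulk
tezb
qour
zhoa
ibiy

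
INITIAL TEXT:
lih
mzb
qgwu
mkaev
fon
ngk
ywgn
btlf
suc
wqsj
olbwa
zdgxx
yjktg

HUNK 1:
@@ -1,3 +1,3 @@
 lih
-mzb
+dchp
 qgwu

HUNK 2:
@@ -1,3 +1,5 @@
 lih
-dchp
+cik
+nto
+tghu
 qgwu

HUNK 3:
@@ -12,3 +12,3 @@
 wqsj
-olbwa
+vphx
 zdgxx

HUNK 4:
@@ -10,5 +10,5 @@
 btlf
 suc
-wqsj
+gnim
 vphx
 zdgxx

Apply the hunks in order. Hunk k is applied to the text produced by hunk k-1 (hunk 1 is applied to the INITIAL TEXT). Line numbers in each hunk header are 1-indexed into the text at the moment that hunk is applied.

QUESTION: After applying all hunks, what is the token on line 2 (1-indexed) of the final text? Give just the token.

Answer: cik

Derivation:
Hunk 1: at line 1 remove [mzb] add [dchp] -> 13 lines: lih dchp qgwu mkaev fon ngk ywgn btlf suc wqsj olbwa zdgxx yjktg
Hunk 2: at line 1 remove [dchp] add [cik,nto,tghu] -> 15 lines: lih cik nto tghu qgwu mkaev fon ngk ywgn btlf suc wqsj olbwa zdgxx yjktg
Hunk 3: at line 12 remove [olbwa] add [vphx] -> 15 lines: lih cik nto tghu qgwu mkaev fon ngk ywgn btlf suc wqsj vphx zdgxx yjktg
Hunk 4: at line 10 remove [wqsj] add [gnim] -> 15 lines: lih cik nto tghu qgwu mkaev fon ngk ywgn btlf suc gnim vphx zdgxx yjktg
Final line 2: cik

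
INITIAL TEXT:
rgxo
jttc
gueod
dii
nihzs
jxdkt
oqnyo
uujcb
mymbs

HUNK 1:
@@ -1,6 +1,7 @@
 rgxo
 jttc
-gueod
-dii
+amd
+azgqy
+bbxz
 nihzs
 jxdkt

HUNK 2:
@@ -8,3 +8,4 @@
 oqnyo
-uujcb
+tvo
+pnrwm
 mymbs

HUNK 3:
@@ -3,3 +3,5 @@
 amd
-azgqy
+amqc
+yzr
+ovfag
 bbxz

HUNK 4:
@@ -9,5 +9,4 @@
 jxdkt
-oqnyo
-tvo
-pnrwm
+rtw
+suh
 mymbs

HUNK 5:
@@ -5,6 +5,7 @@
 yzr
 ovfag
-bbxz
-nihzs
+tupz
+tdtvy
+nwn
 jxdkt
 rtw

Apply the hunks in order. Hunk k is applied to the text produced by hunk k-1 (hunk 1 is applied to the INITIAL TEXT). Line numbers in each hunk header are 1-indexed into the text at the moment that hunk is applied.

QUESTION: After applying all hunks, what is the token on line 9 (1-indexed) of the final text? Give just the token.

Answer: nwn

Derivation:
Hunk 1: at line 1 remove [gueod,dii] add [amd,azgqy,bbxz] -> 10 lines: rgxo jttc amd azgqy bbxz nihzs jxdkt oqnyo uujcb mymbs
Hunk 2: at line 8 remove [uujcb] add [tvo,pnrwm] -> 11 lines: rgxo jttc amd azgqy bbxz nihzs jxdkt oqnyo tvo pnrwm mymbs
Hunk 3: at line 3 remove [azgqy] add [amqc,yzr,ovfag] -> 13 lines: rgxo jttc amd amqc yzr ovfag bbxz nihzs jxdkt oqnyo tvo pnrwm mymbs
Hunk 4: at line 9 remove [oqnyo,tvo,pnrwm] add [rtw,suh] -> 12 lines: rgxo jttc amd amqc yzr ovfag bbxz nihzs jxdkt rtw suh mymbs
Hunk 5: at line 5 remove [bbxz,nihzs] add [tupz,tdtvy,nwn] -> 13 lines: rgxo jttc amd amqc yzr ovfag tupz tdtvy nwn jxdkt rtw suh mymbs
Final line 9: nwn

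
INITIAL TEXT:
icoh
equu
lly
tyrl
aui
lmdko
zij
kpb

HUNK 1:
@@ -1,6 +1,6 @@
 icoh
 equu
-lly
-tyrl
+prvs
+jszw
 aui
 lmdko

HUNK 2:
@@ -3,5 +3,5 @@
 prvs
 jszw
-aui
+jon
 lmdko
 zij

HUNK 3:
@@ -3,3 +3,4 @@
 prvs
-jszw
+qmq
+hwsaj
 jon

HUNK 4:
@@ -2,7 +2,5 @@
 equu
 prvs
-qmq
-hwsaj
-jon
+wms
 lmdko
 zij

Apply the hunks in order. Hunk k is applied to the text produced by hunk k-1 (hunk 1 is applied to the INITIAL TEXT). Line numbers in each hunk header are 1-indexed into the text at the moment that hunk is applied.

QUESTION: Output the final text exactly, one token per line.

Hunk 1: at line 1 remove [lly,tyrl] add [prvs,jszw] -> 8 lines: icoh equu prvs jszw aui lmdko zij kpb
Hunk 2: at line 3 remove [aui] add [jon] -> 8 lines: icoh equu prvs jszw jon lmdko zij kpb
Hunk 3: at line 3 remove [jszw] add [qmq,hwsaj] -> 9 lines: icoh equu prvs qmq hwsaj jon lmdko zij kpb
Hunk 4: at line 2 remove [qmq,hwsaj,jon] add [wms] -> 7 lines: icoh equu prvs wms lmdko zij kpb

Answer: icoh
equu
prvs
wms
lmdko
zij
kpb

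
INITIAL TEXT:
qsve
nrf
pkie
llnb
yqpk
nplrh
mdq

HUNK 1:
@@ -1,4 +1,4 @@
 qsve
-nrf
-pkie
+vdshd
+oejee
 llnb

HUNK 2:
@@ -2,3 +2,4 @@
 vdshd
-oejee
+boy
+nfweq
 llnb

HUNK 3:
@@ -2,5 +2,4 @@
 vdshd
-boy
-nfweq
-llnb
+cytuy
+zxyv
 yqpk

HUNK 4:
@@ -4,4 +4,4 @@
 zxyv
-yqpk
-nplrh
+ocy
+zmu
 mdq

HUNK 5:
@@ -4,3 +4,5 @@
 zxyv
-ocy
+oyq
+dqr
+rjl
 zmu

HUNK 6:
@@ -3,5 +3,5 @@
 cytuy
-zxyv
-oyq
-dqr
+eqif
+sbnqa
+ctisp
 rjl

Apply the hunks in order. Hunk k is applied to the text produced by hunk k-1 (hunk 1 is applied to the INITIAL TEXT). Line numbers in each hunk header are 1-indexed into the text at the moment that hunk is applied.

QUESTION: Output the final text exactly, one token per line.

Answer: qsve
vdshd
cytuy
eqif
sbnqa
ctisp
rjl
zmu
mdq

Derivation:
Hunk 1: at line 1 remove [nrf,pkie] add [vdshd,oejee] -> 7 lines: qsve vdshd oejee llnb yqpk nplrh mdq
Hunk 2: at line 2 remove [oejee] add [boy,nfweq] -> 8 lines: qsve vdshd boy nfweq llnb yqpk nplrh mdq
Hunk 3: at line 2 remove [boy,nfweq,llnb] add [cytuy,zxyv] -> 7 lines: qsve vdshd cytuy zxyv yqpk nplrh mdq
Hunk 4: at line 4 remove [yqpk,nplrh] add [ocy,zmu] -> 7 lines: qsve vdshd cytuy zxyv ocy zmu mdq
Hunk 5: at line 4 remove [ocy] add [oyq,dqr,rjl] -> 9 lines: qsve vdshd cytuy zxyv oyq dqr rjl zmu mdq
Hunk 6: at line 3 remove [zxyv,oyq,dqr] add [eqif,sbnqa,ctisp] -> 9 lines: qsve vdshd cytuy eqif sbnqa ctisp rjl zmu mdq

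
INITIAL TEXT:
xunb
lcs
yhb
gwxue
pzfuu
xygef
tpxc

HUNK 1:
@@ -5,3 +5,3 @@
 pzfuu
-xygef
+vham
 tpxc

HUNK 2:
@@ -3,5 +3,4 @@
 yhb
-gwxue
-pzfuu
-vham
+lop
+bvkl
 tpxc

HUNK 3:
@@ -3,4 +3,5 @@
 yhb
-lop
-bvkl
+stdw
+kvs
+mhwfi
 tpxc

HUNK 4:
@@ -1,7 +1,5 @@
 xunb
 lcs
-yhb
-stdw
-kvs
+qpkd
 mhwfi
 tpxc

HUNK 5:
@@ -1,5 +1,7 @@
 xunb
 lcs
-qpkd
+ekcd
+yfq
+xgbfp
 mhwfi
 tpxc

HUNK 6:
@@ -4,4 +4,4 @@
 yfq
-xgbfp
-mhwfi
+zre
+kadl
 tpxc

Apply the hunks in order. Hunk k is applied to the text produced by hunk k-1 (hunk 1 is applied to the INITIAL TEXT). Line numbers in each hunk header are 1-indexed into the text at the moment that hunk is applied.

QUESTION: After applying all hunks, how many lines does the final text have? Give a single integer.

Hunk 1: at line 5 remove [xygef] add [vham] -> 7 lines: xunb lcs yhb gwxue pzfuu vham tpxc
Hunk 2: at line 3 remove [gwxue,pzfuu,vham] add [lop,bvkl] -> 6 lines: xunb lcs yhb lop bvkl tpxc
Hunk 3: at line 3 remove [lop,bvkl] add [stdw,kvs,mhwfi] -> 7 lines: xunb lcs yhb stdw kvs mhwfi tpxc
Hunk 4: at line 1 remove [yhb,stdw,kvs] add [qpkd] -> 5 lines: xunb lcs qpkd mhwfi tpxc
Hunk 5: at line 1 remove [qpkd] add [ekcd,yfq,xgbfp] -> 7 lines: xunb lcs ekcd yfq xgbfp mhwfi tpxc
Hunk 6: at line 4 remove [xgbfp,mhwfi] add [zre,kadl] -> 7 lines: xunb lcs ekcd yfq zre kadl tpxc
Final line count: 7

Answer: 7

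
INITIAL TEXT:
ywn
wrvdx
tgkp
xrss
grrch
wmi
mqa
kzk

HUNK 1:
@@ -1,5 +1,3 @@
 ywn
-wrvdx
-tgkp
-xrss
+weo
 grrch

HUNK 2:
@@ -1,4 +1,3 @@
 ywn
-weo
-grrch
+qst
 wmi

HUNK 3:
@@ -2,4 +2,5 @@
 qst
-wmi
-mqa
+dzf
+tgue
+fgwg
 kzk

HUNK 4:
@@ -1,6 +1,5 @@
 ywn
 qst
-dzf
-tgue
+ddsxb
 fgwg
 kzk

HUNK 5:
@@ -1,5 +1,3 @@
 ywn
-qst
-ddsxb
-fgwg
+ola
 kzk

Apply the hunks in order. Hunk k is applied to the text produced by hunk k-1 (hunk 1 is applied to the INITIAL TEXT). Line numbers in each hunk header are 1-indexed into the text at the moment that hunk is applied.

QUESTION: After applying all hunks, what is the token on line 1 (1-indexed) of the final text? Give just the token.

Hunk 1: at line 1 remove [wrvdx,tgkp,xrss] add [weo] -> 6 lines: ywn weo grrch wmi mqa kzk
Hunk 2: at line 1 remove [weo,grrch] add [qst] -> 5 lines: ywn qst wmi mqa kzk
Hunk 3: at line 2 remove [wmi,mqa] add [dzf,tgue,fgwg] -> 6 lines: ywn qst dzf tgue fgwg kzk
Hunk 4: at line 1 remove [dzf,tgue] add [ddsxb] -> 5 lines: ywn qst ddsxb fgwg kzk
Hunk 5: at line 1 remove [qst,ddsxb,fgwg] add [ola] -> 3 lines: ywn ola kzk
Final line 1: ywn

Answer: ywn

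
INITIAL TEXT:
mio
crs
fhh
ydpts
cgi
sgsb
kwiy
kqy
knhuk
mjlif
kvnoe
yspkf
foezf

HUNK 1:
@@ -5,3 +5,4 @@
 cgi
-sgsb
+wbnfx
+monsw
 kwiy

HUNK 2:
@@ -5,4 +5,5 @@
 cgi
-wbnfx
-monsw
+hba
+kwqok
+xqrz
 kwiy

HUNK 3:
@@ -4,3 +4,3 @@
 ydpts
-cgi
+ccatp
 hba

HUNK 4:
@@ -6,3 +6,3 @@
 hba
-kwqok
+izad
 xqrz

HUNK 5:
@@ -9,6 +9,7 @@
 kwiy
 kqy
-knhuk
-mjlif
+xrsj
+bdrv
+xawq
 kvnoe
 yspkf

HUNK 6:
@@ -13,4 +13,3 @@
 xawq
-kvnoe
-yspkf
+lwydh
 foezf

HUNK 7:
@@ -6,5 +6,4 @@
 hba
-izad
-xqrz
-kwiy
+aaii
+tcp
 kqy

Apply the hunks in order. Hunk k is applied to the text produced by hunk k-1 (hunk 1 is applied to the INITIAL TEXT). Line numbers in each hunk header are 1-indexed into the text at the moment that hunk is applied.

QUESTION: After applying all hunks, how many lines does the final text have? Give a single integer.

Answer: 14

Derivation:
Hunk 1: at line 5 remove [sgsb] add [wbnfx,monsw] -> 14 lines: mio crs fhh ydpts cgi wbnfx monsw kwiy kqy knhuk mjlif kvnoe yspkf foezf
Hunk 2: at line 5 remove [wbnfx,monsw] add [hba,kwqok,xqrz] -> 15 lines: mio crs fhh ydpts cgi hba kwqok xqrz kwiy kqy knhuk mjlif kvnoe yspkf foezf
Hunk 3: at line 4 remove [cgi] add [ccatp] -> 15 lines: mio crs fhh ydpts ccatp hba kwqok xqrz kwiy kqy knhuk mjlif kvnoe yspkf foezf
Hunk 4: at line 6 remove [kwqok] add [izad] -> 15 lines: mio crs fhh ydpts ccatp hba izad xqrz kwiy kqy knhuk mjlif kvnoe yspkf foezf
Hunk 5: at line 9 remove [knhuk,mjlif] add [xrsj,bdrv,xawq] -> 16 lines: mio crs fhh ydpts ccatp hba izad xqrz kwiy kqy xrsj bdrv xawq kvnoe yspkf foezf
Hunk 6: at line 13 remove [kvnoe,yspkf] add [lwydh] -> 15 lines: mio crs fhh ydpts ccatp hba izad xqrz kwiy kqy xrsj bdrv xawq lwydh foezf
Hunk 7: at line 6 remove [izad,xqrz,kwiy] add [aaii,tcp] -> 14 lines: mio crs fhh ydpts ccatp hba aaii tcp kqy xrsj bdrv xawq lwydh foezf
Final line count: 14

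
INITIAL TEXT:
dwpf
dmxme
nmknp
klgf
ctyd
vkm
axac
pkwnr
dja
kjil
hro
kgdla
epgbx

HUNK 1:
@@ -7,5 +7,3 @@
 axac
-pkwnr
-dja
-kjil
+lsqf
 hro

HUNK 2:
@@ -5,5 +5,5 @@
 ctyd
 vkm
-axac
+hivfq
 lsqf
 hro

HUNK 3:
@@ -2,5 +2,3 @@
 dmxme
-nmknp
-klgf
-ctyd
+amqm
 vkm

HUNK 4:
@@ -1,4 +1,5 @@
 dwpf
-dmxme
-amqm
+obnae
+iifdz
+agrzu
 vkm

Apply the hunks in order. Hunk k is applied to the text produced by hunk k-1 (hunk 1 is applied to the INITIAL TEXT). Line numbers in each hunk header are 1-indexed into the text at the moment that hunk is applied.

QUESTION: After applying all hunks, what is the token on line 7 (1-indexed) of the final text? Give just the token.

Hunk 1: at line 7 remove [pkwnr,dja,kjil] add [lsqf] -> 11 lines: dwpf dmxme nmknp klgf ctyd vkm axac lsqf hro kgdla epgbx
Hunk 2: at line 5 remove [axac] add [hivfq] -> 11 lines: dwpf dmxme nmknp klgf ctyd vkm hivfq lsqf hro kgdla epgbx
Hunk 3: at line 2 remove [nmknp,klgf,ctyd] add [amqm] -> 9 lines: dwpf dmxme amqm vkm hivfq lsqf hro kgdla epgbx
Hunk 4: at line 1 remove [dmxme,amqm] add [obnae,iifdz,agrzu] -> 10 lines: dwpf obnae iifdz agrzu vkm hivfq lsqf hro kgdla epgbx
Final line 7: lsqf

Answer: lsqf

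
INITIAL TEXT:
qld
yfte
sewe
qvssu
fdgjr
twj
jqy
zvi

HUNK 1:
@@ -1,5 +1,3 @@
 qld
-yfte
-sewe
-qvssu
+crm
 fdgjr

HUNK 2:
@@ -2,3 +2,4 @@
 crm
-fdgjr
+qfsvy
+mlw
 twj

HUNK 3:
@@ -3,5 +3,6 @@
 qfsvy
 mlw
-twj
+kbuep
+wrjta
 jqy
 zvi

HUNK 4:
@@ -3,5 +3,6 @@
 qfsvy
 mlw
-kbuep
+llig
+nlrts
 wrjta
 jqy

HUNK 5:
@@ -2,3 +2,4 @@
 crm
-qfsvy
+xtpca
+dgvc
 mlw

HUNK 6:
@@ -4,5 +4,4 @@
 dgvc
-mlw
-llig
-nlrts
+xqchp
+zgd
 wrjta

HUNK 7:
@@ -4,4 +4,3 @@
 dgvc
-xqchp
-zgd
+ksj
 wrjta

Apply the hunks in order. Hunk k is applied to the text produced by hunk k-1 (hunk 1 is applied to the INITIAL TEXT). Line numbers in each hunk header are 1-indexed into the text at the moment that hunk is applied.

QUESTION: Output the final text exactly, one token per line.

Answer: qld
crm
xtpca
dgvc
ksj
wrjta
jqy
zvi

Derivation:
Hunk 1: at line 1 remove [yfte,sewe,qvssu] add [crm] -> 6 lines: qld crm fdgjr twj jqy zvi
Hunk 2: at line 2 remove [fdgjr] add [qfsvy,mlw] -> 7 lines: qld crm qfsvy mlw twj jqy zvi
Hunk 3: at line 3 remove [twj] add [kbuep,wrjta] -> 8 lines: qld crm qfsvy mlw kbuep wrjta jqy zvi
Hunk 4: at line 3 remove [kbuep] add [llig,nlrts] -> 9 lines: qld crm qfsvy mlw llig nlrts wrjta jqy zvi
Hunk 5: at line 2 remove [qfsvy] add [xtpca,dgvc] -> 10 lines: qld crm xtpca dgvc mlw llig nlrts wrjta jqy zvi
Hunk 6: at line 4 remove [mlw,llig,nlrts] add [xqchp,zgd] -> 9 lines: qld crm xtpca dgvc xqchp zgd wrjta jqy zvi
Hunk 7: at line 4 remove [xqchp,zgd] add [ksj] -> 8 lines: qld crm xtpca dgvc ksj wrjta jqy zvi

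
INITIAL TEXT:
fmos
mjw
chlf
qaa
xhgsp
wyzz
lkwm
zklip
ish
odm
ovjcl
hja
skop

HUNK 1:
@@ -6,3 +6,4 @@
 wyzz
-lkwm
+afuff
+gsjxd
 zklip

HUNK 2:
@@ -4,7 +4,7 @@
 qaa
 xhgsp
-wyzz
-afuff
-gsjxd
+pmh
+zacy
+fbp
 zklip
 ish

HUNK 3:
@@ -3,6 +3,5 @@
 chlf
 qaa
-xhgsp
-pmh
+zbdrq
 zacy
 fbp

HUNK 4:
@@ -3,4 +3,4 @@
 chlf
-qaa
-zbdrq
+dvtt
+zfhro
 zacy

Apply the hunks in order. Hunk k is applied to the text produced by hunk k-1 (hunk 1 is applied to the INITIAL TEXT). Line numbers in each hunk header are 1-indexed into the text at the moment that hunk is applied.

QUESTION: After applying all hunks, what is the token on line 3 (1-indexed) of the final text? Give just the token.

Answer: chlf

Derivation:
Hunk 1: at line 6 remove [lkwm] add [afuff,gsjxd] -> 14 lines: fmos mjw chlf qaa xhgsp wyzz afuff gsjxd zklip ish odm ovjcl hja skop
Hunk 2: at line 4 remove [wyzz,afuff,gsjxd] add [pmh,zacy,fbp] -> 14 lines: fmos mjw chlf qaa xhgsp pmh zacy fbp zklip ish odm ovjcl hja skop
Hunk 3: at line 3 remove [xhgsp,pmh] add [zbdrq] -> 13 lines: fmos mjw chlf qaa zbdrq zacy fbp zklip ish odm ovjcl hja skop
Hunk 4: at line 3 remove [qaa,zbdrq] add [dvtt,zfhro] -> 13 lines: fmos mjw chlf dvtt zfhro zacy fbp zklip ish odm ovjcl hja skop
Final line 3: chlf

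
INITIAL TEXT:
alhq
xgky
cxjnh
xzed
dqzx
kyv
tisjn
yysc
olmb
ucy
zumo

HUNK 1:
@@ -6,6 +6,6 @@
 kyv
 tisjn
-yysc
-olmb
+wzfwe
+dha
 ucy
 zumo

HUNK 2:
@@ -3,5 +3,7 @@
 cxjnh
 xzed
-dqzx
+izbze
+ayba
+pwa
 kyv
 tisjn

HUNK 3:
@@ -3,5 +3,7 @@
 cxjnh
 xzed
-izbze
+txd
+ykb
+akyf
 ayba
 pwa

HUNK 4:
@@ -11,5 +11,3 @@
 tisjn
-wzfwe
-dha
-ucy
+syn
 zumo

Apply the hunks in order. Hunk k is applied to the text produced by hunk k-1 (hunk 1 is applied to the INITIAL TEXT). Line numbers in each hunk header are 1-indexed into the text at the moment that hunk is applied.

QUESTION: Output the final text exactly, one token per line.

Hunk 1: at line 6 remove [yysc,olmb] add [wzfwe,dha] -> 11 lines: alhq xgky cxjnh xzed dqzx kyv tisjn wzfwe dha ucy zumo
Hunk 2: at line 3 remove [dqzx] add [izbze,ayba,pwa] -> 13 lines: alhq xgky cxjnh xzed izbze ayba pwa kyv tisjn wzfwe dha ucy zumo
Hunk 3: at line 3 remove [izbze] add [txd,ykb,akyf] -> 15 lines: alhq xgky cxjnh xzed txd ykb akyf ayba pwa kyv tisjn wzfwe dha ucy zumo
Hunk 4: at line 11 remove [wzfwe,dha,ucy] add [syn] -> 13 lines: alhq xgky cxjnh xzed txd ykb akyf ayba pwa kyv tisjn syn zumo

Answer: alhq
xgky
cxjnh
xzed
txd
ykb
akyf
ayba
pwa
kyv
tisjn
syn
zumo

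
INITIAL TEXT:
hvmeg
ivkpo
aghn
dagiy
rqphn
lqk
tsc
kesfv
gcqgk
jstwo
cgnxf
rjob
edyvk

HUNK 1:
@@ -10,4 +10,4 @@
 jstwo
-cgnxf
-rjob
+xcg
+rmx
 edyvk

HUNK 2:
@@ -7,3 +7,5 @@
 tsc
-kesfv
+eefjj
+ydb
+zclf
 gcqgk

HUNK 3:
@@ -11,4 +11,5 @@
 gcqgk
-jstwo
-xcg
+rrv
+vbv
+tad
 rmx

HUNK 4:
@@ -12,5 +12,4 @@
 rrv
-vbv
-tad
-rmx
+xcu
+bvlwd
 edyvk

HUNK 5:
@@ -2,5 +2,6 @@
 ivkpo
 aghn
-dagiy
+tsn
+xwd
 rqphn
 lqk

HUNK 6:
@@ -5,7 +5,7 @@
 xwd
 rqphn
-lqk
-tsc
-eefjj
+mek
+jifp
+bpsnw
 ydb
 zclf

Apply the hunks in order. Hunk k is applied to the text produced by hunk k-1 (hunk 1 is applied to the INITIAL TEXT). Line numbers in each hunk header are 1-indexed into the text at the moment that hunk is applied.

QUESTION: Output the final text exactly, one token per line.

Answer: hvmeg
ivkpo
aghn
tsn
xwd
rqphn
mek
jifp
bpsnw
ydb
zclf
gcqgk
rrv
xcu
bvlwd
edyvk

Derivation:
Hunk 1: at line 10 remove [cgnxf,rjob] add [xcg,rmx] -> 13 lines: hvmeg ivkpo aghn dagiy rqphn lqk tsc kesfv gcqgk jstwo xcg rmx edyvk
Hunk 2: at line 7 remove [kesfv] add [eefjj,ydb,zclf] -> 15 lines: hvmeg ivkpo aghn dagiy rqphn lqk tsc eefjj ydb zclf gcqgk jstwo xcg rmx edyvk
Hunk 3: at line 11 remove [jstwo,xcg] add [rrv,vbv,tad] -> 16 lines: hvmeg ivkpo aghn dagiy rqphn lqk tsc eefjj ydb zclf gcqgk rrv vbv tad rmx edyvk
Hunk 4: at line 12 remove [vbv,tad,rmx] add [xcu,bvlwd] -> 15 lines: hvmeg ivkpo aghn dagiy rqphn lqk tsc eefjj ydb zclf gcqgk rrv xcu bvlwd edyvk
Hunk 5: at line 2 remove [dagiy] add [tsn,xwd] -> 16 lines: hvmeg ivkpo aghn tsn xwd rqphn lqk tsc eefjj ydb zclf gcqgk rrv xcu bvlwd edyvk
Hunk 6: at line 5 remove [lqk,tsc,eefjj] add [mek,jifp,bpsnw] -> 16 lines: hvmeg ivkpo aghn tsn xwd rqphn mek jifp bpsnw ydb zclf gcqgk rrv xcu bvlwd edyvk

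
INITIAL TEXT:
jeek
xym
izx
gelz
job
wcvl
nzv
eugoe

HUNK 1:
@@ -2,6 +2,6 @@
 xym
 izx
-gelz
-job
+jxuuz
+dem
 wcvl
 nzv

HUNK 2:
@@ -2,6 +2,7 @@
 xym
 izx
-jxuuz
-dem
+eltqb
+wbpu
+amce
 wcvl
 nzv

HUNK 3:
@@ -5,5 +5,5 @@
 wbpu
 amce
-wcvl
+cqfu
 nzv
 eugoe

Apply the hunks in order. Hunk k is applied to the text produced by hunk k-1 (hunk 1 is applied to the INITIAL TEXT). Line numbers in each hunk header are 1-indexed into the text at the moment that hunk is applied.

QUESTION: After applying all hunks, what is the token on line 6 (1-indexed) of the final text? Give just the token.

Hunk 1: at line 2 remove [gelz,job] add [jxuuz,dem] -> 8 lines: jeek xym izx jxuuz dem wcvl nzv eugoe
Hunk 2: at line 2 remove [jxuuz,dem] add [eltqb,wbpu,amce] -> 9 lines: jeek xym izx eltqb wbpu amce wcvl nzv eugoe
Hunk 3: at line 5 remove [wcvl] add [cqfu] -> 9 lines: jeek xym izx eltqb wbpu amce cqfu nzv eugoe
Final line 6: amce

Answer: amce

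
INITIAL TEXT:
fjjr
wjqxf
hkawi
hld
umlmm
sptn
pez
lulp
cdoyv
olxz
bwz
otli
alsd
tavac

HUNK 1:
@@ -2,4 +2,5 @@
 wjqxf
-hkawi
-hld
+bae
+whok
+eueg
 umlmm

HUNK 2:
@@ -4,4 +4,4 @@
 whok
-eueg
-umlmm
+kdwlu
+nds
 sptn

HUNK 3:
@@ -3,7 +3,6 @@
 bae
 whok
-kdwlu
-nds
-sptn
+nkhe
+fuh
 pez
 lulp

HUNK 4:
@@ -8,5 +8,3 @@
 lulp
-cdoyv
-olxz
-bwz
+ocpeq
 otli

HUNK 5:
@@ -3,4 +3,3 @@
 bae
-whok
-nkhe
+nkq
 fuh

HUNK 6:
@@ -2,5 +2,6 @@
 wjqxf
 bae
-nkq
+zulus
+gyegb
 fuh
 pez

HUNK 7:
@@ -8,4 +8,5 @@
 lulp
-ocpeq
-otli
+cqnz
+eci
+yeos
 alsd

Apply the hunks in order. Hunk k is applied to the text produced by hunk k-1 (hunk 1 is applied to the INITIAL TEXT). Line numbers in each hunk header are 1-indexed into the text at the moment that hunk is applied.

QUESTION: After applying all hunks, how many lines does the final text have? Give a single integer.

Hunk 1: at line 2 remove [hkawi,hld] add [bae,whok,eueg] -> 15 lines: fjjr wjqxf bae whok eueg umlmm sptn pez lulp cdoyv olxz bwz otli alsd tavac
Hunk 2: at line 4 remove [eueg,umlmm] add [kdwlu,nds] -> 15 lines: fjjr wjqxf bae whok kdwlu nds sptn pez lulp cdoyv olxz bwz otli alsd tavac
Hunk 3: at line 3 remove [kdwlu,nds,sptn] add [nkhe,fuh] -> 14 lines: fjjr wjqxf bae whok nkhe fuh pez lulp cdoyv olxz bwz otli alsd tavac
Hunk 4: at line 8 remove [cdoyv,olxz,bwz] add [ocpeq] -> 12 lines: fjjr wjqxf bae whok nkhe fuh pez lulp ocpeq otli alsd tavac
Hunk 5: at line 3 remove [whok,nkhe] add [nkq] -> 11 lines: fjjr wjqxf bae nkq fuh pez lulp ocpeq otli alsd tavac
Hunk 6: at line 2 remove [nkq] add [zulus,gyegb] -> 12 lines: fjjr wjqxf bae zulus gyegb fuh pez lulp ocpeq otli alsd tavac
Hunk 7: at line 8 remove [ocpeq,otli] add [cqnz,eci,yeos] -> 13 lines: fjjr wjqxf bae zulus gyegb fuh pez lulp cqnz eci yeos alsd tavac
Final line count: 13

Answer: 13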